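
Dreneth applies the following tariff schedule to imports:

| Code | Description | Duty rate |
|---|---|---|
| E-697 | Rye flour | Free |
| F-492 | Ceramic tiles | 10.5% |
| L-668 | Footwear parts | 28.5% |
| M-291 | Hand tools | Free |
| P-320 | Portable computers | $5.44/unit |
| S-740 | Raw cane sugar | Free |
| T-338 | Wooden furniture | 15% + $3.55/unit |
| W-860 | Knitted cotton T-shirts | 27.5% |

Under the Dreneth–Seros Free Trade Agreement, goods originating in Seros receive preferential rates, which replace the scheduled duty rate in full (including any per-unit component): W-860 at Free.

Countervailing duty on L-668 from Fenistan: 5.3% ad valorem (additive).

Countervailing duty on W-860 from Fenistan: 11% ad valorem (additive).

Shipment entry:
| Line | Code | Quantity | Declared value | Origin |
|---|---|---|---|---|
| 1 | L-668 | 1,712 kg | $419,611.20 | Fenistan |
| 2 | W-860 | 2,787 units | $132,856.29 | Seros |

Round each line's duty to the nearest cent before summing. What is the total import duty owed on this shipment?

Line 1 (L-668, Fenistan, 1,712 kg, $419,611.20):
Base rate for L-668 is 28.5%.
Additional duty on L-668 from Fenistan: +5.3%. Applied ad valorem rate: 28.5% + 5.3% = 33.8%.
Duty = $419,611.20 × 33.8% = $141,828.59.
Line 2 (W-860, Seros, 2,787 units, $132,856.29):
Base rate for W-860 is 27.5%.
Origin Seros qualifies under the Dreneth–Seros agreement and W-860 is covered: preferential rate Free applies instead.
The additional-duty order on W-860 targets Fenistan, not Seros; it does not apply.
Duty = $132,856.29 × 0% = $0.00.
Total = $141,828.59 + $0.00 = $141,828.59.

$141,828.59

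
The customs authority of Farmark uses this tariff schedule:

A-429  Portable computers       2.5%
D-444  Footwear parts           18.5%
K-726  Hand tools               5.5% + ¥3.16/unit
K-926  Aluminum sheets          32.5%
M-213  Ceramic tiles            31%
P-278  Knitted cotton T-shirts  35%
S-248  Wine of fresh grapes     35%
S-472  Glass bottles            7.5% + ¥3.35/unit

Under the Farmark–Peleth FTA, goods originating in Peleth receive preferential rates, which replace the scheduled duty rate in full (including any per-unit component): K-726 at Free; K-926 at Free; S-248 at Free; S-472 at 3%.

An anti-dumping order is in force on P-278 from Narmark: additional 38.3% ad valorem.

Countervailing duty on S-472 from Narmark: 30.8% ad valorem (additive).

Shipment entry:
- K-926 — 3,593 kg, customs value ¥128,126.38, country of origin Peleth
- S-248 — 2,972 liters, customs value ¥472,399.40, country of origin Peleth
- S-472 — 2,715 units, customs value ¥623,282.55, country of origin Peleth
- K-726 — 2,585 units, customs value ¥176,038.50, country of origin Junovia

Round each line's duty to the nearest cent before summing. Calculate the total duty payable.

Line 1 (K-926, Peleth, 3,593 kg, ¥128,126.38):
Base rate for K-926 is 32.5%.
Origin Peleth qualifies under the Farmark–Peleth agreement and K-926 is covered: preferential rate Free applies instead.
Duty = ¥128,126.38 × 0% = ¥0.00.
Line 2 (S-248, Peleth, 2,972 liters, ¥472,399.40):
Base rate for S-248 is 35%.
Origin Peleth qualifies under the Farmark–Peleth agreement and S-248 is covered: preferential rate Free applies instead.
Duty = ¥472,399.40 × 0% = ¥0.00.
Line 3 (S-472, Peleth, 2,715 units, ¥623,282.55):
Base rate for S-472 is 7.5% + ¥3.35/unit.
Origin Peleth qualifies under the Farmark–Peleth agreement and S-472 is covered: preferential rate 3% applies instead.
The additional-duty order on S-472 targets Narmark, not Peleth; it does not apply.
Duty = ¥623,282.55 × 3% = ¥18,698.48.
Line 4 (K-726, Junovia, 2,585 units, ¥176,038.50):
Base rate for K-726 is 5.5% + ¥3.16/unit.
K-726 has an FTA preferential rate, but origin Junovia is not Peleth; base rate stands.
Duty = ¥176,038.50 × 5.5% + 2,585 × ¥3.16 = ¥17,850.72.
Total = ¥0.00 + ¥0.00 + ¥18,698.48 + ¥17,850.72 = ¥36,549.20.

¥36,549.20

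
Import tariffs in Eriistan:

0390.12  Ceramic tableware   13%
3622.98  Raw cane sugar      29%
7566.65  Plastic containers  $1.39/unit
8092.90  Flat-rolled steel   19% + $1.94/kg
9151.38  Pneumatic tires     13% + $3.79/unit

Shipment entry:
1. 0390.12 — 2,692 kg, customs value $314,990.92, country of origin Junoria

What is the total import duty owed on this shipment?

$40,948.82

Line 1 (0390.12, Junoria, 2,692 kg, $314,990.92):
Base rate for 0390.12 is 13%.
Duty = $314,990.92 × 13% = $40,948.82.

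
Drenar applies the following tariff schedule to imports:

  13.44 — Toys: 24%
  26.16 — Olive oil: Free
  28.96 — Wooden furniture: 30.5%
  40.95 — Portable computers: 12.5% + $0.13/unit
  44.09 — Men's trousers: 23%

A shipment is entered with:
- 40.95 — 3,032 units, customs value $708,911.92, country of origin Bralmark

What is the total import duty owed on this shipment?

Line 1 (40.95, Bralmark, 3,032 units, $708,911.92):
Base rate for 40.95 is 12.5% + $0.13/unit.
Duty = $708,911.92 × 12.5% + 3,032 × $0.13 = $89,008.15.

$89,008.15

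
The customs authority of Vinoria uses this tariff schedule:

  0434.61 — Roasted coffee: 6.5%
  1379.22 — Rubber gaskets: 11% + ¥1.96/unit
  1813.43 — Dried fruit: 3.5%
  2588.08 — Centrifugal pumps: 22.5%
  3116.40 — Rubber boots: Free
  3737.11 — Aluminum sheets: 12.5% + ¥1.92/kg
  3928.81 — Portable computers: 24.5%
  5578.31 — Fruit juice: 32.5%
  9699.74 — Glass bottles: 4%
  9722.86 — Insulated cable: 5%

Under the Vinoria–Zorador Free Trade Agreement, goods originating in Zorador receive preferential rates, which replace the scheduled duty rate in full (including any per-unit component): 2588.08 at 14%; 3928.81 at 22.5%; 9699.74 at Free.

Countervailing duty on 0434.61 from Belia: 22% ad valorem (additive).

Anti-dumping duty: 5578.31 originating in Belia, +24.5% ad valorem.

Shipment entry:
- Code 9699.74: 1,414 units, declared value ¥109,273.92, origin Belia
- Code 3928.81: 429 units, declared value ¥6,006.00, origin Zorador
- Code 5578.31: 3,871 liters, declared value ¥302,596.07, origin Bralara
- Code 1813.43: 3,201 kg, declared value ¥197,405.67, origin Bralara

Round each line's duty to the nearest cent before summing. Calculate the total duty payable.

Line 1 (9699.74, Belia, 1,414 units, ¥109,273.92):
Base rate for 9699.74 is 4%.
9699.74 has an FTA preferential rate, but origin Belia is not Zorador; base rate stands.
Duty = ¥109,273.92 × 4% = ¥4,370.96.
Line 2 (3928.81, Zorador, 429 units, ¥6,006.00):
Base rate for 3928.81 is 24.5%.
Origin Zorador qualifies under the Vinoria–Zorador agreement and 3928.81 is covered: preferential rate 22.5% applies instead.
Duty = ¥6,006.00 × 22.5% = ¥1,351.35.
Line 3 (5578.31, Bralara, 3,871 liters, ¥302,596.07):
Base rate for 5578.31 is 32.5%.
The additional-duty order on 5578.31 targets Belia, not Bralara; it does not apply.
Duty = ¥302,596.07 × 32.5% = ¥98,343.72.
Line 4 (1813.43, Bralara, 3,201 kg, ¥197,405.67):
Base rate for 1813.43 is 3.5%.
Duty = ¥197,405.67 × 3.5% = ¥6,909.20.
Total = ¥4,370.96 + ¥1,351.35 + ¥98,343.72 + ¥6,909.20 = ¥110,975.23.

¥110,975.23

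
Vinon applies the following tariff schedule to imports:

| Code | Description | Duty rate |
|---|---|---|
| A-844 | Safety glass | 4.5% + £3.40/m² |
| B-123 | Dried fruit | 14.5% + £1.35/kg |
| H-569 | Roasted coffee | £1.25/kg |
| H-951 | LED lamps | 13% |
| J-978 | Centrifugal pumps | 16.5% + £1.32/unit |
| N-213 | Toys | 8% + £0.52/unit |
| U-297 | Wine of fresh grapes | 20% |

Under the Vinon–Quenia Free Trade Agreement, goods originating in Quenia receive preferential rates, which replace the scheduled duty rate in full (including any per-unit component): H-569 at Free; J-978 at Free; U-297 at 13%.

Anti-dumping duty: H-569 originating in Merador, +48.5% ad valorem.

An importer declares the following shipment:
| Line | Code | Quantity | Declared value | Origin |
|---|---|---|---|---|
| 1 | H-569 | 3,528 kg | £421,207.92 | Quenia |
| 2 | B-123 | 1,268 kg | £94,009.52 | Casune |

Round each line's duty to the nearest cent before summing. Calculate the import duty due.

Line 1 (H-569, Quenia, 3,528 kg, £421,207.92):
Base rate for H-569 is £1.25/kg.
Origin Quenia qualifies under the Vinon–Quenia agreement and H-569 is covered: preferential rate Free applies instead.
The additional-duty order on H-569 targets Merador, not Quenia; it does not apply.
Duty = £421,207.92 × 0% = £0.00.
Line 2 (B-123, Casune, 1,268 kg, £94,009.52):
Base rate for B-123 is 14.5% + £1.35/kg.
Duty = £94,009.52 × 14.5% + 1,268 × £1.35 = £15,343.18.
Total = £0.00 + £15,343.18 = £15,343.18.

£15,343.18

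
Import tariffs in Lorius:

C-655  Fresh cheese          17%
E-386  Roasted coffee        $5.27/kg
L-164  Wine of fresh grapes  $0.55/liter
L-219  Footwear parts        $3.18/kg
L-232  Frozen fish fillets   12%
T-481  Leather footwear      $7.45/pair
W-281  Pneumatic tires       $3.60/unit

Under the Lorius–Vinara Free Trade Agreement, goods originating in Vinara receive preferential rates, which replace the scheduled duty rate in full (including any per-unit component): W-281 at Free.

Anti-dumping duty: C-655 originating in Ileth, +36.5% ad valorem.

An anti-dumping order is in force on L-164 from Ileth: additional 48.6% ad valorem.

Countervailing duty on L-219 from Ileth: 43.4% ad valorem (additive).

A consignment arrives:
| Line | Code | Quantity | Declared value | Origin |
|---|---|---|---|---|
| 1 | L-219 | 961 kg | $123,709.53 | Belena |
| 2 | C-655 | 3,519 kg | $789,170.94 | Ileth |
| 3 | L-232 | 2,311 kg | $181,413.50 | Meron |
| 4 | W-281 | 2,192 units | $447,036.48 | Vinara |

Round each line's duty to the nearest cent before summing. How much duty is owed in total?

Line 1 (L-219, Belena, 961 kg, $123,709.53):
Base rate for L-219 is $3.18/kg.
The additional-duty order on L-219 targets Ileth, not Belena; it does not apply.
Duty = 961 × $3.18 = $3,055.98.
Line 2 (C-655, Ileth, 3,519 kg, $789,170.94):
Base rate for C-655 is 17%.
Additional duty on C-655 from Ileth: +36.5%. Applied ad valorem rate: 17% + 36.5% = 53.5%.
Duty = $789,170.94 × 53.5% = $422,206.45.
Line 3 (L-232, Meron, 2,311 kg, $181,413.50):
Base rate for L-232 is 12%.
Duty = $181,413.50 × 12% = $21,769.62.
Line 4 (W-281, Vinara, 2,192 units, $447,036.48):
Base rate for W-281 is $3.60/unit.
Origin Vinara qualifies under the Lorius–Vinara agreement and W-281 is covered: preferential rate Free applies instead.
Duty = $447,036.48 × 0% = $0.00.
Total = $3,055.98 + $422,206.45 + $21,769.62 + $0.00 = $447,032.05.

$447,032.05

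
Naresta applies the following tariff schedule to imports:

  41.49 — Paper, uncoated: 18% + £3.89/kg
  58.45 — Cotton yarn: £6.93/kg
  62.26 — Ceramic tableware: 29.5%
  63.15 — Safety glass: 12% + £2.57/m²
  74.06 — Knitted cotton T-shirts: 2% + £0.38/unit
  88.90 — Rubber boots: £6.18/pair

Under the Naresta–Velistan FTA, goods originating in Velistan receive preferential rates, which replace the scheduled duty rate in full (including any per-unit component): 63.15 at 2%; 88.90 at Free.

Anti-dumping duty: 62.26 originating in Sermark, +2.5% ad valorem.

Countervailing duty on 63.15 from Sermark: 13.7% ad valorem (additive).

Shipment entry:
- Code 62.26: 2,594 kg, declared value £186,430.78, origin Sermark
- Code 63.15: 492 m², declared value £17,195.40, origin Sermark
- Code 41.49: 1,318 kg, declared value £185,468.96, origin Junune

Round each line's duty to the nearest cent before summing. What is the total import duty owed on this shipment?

Line 1 (62.26, Sermark, 2,594 kg, £186,430.78):
Base rate for 62.26 is 29.5%.
Additional duty on 62.26 from Sermark: +2.5%. Applied ad valorem rate: 29.5% + 2.5% = 32%.
Duty = £186,430.78 × 32% = £59,657.85.
Line 2 (63.15, Sermark, 492 m², £17,195.40):
Base rate for 63.15 is 12% + £2.57/m².
63.15 has an FTA preferential rate, but origin Sermark is not Velistan; base rate stands.
Additional duty on 63.15 from Sermark: +13.7%. Applied ad valorem rate: 12% + 13.7% = 25.7%.
Duty = £17,195.40 × 25.7% + 492 × £2.57 = £5,683.66.
Line 3 (41.49, Junune, 1,318 kg, £185,468.96):
Base rate for 41.49 is 18% + £3.89/kg.
Duty = £185,468.96 × 18% + 1,318 × £3.89 = £38,511.43.
Total = £59,657.85 + £5,683.66 + £38,511.43 = £103,852.94.

£103,852.94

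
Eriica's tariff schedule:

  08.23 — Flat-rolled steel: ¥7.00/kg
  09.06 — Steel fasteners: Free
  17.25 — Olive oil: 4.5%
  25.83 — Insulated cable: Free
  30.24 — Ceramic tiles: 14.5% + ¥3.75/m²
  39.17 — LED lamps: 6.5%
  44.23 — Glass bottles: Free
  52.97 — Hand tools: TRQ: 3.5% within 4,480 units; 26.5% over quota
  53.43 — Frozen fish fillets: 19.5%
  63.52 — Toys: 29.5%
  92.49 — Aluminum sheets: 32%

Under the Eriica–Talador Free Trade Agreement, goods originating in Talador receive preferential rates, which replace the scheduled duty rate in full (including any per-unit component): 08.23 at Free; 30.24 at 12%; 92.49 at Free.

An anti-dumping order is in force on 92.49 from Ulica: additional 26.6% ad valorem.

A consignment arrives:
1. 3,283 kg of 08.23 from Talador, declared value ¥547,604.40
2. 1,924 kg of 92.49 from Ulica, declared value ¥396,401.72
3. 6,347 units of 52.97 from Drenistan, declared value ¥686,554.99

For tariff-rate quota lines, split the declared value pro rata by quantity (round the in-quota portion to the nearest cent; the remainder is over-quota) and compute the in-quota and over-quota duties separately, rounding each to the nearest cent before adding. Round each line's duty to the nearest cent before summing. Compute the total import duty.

Line 1 (08.23, Talador, 3,283 kg, ¥547,604.40):
Base rate for 08.23 is ¥7.00/kg.
Origin Talador qualifies under the Eriica–Talador agreement and 08.23 is covered: preferential rate Free applies instead.
Duty = ¥547,604.40 × 0% = ¥0.00.
Line 2 (92.49, Ulica, 1,924 kg, ¥396,401.72):
Base rate for 92.49 is 32%.
92.49 has an FTA preferential rate, but origin Ulica is not Talador; base rate stands.
Additional duty on 92.49 from Ulica: +26.6%. Applied ad valorem rate: 32% + 26.6% = 58.6%.
Duty = ¥396,401.72 × 58.6% = ¥232,291.41.
Line 3 (52.97, Drenistan, 6,347 units, ¥686,554.99):
Code 52.97 is under a tariff-rate quota (threshold 4,480 units). In-quota: 4,480 units at 3.5%; over-quota: 1,867 units at 26.5%.
Pro-rata value split: in-quota = ¥686,554.99 × 4,480/6,347 = ¥484,601.60; over-quota = ¥686,554.99 − ¥484,601.60 = ¥201,953.39.
In-quota duty = ¥484,601.60 × 3.5% = ¥16,961.06. Over-quota duty = ¥201,953.39 × 26.5% = ¥53,517.65.
Line duty = ¥16,961.06 + ¥53,517.65 = ¥70,478.71.
Total = ¥0.00 + ¥232,291.41 + ¥70,478.71 = ¥302,770.12.

¥302,770.12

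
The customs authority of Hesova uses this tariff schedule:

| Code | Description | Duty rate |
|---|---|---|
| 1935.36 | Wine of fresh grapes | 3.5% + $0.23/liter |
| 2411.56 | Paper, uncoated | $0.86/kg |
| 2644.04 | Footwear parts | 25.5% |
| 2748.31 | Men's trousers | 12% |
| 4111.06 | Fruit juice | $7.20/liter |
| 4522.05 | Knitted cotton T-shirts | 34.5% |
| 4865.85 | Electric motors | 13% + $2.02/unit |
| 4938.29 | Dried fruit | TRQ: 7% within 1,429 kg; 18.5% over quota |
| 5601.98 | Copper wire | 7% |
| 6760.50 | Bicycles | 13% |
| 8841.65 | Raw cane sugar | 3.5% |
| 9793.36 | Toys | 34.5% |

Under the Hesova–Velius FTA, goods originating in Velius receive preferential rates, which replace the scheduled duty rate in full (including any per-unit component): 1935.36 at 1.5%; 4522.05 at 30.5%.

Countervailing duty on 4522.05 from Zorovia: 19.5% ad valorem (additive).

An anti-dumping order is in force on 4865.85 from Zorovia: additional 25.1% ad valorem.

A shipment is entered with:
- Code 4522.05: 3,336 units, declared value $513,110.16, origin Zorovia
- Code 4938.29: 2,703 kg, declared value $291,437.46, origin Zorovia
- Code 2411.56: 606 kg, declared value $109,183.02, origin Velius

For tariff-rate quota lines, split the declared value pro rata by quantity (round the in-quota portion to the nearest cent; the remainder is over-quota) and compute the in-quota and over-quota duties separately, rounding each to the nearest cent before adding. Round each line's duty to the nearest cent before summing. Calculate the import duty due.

Line 1 (4522.05, Zorovia, 3,336 units, $513,110.16):
Base rate for 4522.05 is 34.5%.
4522.05 has an FTA preferential rate, but origin Zorovia is not Velius; base rate stands.
Additional duty on 4522.05 from Zorovia: +19.5%. Applied ad valorem rate: 34.5% + 19.5% = 54%.
Duty = $513,110.16 × 54% = $277,079.49.
Line 2 (4938.29, Zorovia, 2,703 kg, $291,437.46):
Code 4938.29 is under a tariff-rate quota (threshold 1,429 kg). In-quota: 1,429 kg at 7%; over-quota: 1,274 kg at 18.5%.
Pro-rata value split: in-quota = $291,437.46 × 1,429/2,703 = $154,074.78; over-quota = $291,437.46 − $154,074.78 = $137,362.68.
In-quota duty = $154,074.78 × 7% = $10,785.23. Over-quota duty = $137,362.68 × 18.5% = $25,412.10.
Line duty = $10,785.23 + $25,412.10 = $36,197.33.
Line 3 (2411.56, Velius, 606 kg, $109,183.02):
Base rate for 2411.56 is $0.86/kg.
Origin Velius is the FTA partner but 2411.56 is not on the preference list; base rate stands.
Duty = 606 × $0.86 = $521.16.
Total = $277,079.49 + $36,197.33 + $521.16 = $313,797.98.

$313,797.98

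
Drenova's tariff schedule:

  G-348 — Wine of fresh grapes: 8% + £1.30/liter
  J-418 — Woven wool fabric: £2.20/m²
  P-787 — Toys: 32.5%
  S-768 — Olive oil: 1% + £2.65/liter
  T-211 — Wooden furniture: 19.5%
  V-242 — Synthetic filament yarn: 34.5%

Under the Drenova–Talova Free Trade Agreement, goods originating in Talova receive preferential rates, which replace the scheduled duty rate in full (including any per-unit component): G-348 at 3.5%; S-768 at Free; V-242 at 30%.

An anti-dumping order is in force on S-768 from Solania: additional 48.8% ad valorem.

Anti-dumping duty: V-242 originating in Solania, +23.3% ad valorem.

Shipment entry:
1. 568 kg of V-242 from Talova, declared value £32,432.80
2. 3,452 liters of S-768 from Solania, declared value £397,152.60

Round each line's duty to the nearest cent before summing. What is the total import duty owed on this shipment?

Line 1 (V-242, Talova, 568 kg, £32,432.80):
Base rate for V-242 is 34.5%.
Origin Talova qualifies under the Drenova–Talova agreement and V-242 is covered: preferential rate 30% applies instead.
The additional-duty order on V-242 targets Solania, not Talova; it does not apply.
Duty = £32,432.80 × 30% = £9,729.84.
Line 2 (S-768, Solania, 3,452 liters, £397,152.60):
Base rate for S-768 is 1% + £2.65/liter.
S-768 has an FTA preferential rate, but origin Solania is not Talova; base rate stands.
Additional duty on S-768 from Solania: +48.8%. Applied ad valorem rate: 1% + 48.8% = 49.8%.
Duty = £397,152.60 × 49.8% + 3,452 × £2.65 = £206,929.79.
Total = £9,729.84 + £206,929.79 = £216,659.63.

£216,659.63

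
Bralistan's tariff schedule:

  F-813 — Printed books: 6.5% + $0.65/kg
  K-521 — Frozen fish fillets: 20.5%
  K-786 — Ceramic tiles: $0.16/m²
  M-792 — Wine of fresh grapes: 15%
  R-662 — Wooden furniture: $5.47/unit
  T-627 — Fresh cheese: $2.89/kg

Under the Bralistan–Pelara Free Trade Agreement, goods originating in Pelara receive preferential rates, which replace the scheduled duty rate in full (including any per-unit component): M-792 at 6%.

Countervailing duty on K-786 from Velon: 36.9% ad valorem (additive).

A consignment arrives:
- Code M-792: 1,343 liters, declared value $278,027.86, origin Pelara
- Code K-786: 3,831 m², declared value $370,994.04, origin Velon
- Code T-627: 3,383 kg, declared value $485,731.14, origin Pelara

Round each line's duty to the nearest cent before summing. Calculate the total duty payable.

$163,968.30

Line 1 (M-792, Pelara, 1,343 liters, $278,027.86):
Base rate for M-792 is 15%.
Origin Pelara qualifies under the Bralistan–Pelara agreement and M-792 is covered: preferential rate 6% applies instead.
Duty = $278,027.86 × 6% = $16,681.67.
Line 2 (K-786, Velon, 3,831 m², $370,994.04):
Base rate for K-786 is $0.16/m².
Additional duty on K-786 from Velon: +36.9% ad valorem. Applied ad valorem rate = 36.9%.
Duty = $370,994.04 × 36.9% + 3,831 × $0.16 = $137,509.76.
Line 3 (T-627, Pelara, 3,383 kg, $485,731.14):
Base rate for T-627 is $2.89/kg.
Origin Pelara is the FTA partner but T-627 is not on the preference list; base rate stands.
Duty = 3,383 × $2.89 = $9,776.87.
Total = $16,681.67 + $137,509.76 + $9,776.87 = $163,968.30.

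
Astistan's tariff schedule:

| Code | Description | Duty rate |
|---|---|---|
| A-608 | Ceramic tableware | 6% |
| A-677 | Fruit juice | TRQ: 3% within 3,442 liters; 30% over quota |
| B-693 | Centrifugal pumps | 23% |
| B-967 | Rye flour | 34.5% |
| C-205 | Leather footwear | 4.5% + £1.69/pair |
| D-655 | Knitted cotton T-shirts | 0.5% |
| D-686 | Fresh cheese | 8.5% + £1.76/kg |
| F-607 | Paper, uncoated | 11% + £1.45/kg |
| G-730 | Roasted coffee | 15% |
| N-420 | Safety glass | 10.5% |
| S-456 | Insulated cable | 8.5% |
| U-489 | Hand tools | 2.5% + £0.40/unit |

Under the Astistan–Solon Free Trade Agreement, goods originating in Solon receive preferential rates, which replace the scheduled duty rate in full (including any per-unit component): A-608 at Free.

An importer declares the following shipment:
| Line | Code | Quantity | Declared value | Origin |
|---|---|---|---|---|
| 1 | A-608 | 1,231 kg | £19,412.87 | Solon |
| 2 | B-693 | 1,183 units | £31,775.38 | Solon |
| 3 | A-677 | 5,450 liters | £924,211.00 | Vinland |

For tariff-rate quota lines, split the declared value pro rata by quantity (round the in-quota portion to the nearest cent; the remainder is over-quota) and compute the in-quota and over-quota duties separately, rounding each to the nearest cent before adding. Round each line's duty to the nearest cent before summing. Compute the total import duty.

Line 1 (A-608, Solon, 1,231 kg, £19,412.87):
Base rate for A-608 is 6%.
Origin Solon qualifies under the Astistan–Solon agreement and A-608 is covered: preferential rate Free applies instead.
Duty = £19,412.87 × 0% = £0.00.
Line 2 (B-693, Solon, 1,183 units, £31,775.38):
Base rate for B-693 is 23%.
Origin Solon is the FTA partner but B-693 is not on the preference list; base rate stands.
Duty = £31,775.38 × 23% = £7,308.34.
Line 3 (A-677, Vinland, 5,450 liters, £924,211.00):
Code A-677 is under a tariff-rate quota (threshold 3,442 liters). In-quota: 3,442 liters at 3%; over-quota: 2,008 liters at 30%.
Pro-rata value split: in-quota = £924,211.00 × 3,442/5,450 = £583,694.36; over-quota = £924,211.00 − £583,694.36 = £340,516.64.
In-quota duty = £583,694.36 × 3% = £17,510.83. Over-quota duty = £340,516.64 × 30% = £102,154.99.
Line duty = £17,510.83 + £102,154.99 = £119,665.82.
Total = £0.00 + £7,308.34 + £119,665.82 = £126,974.16.

£126,974.16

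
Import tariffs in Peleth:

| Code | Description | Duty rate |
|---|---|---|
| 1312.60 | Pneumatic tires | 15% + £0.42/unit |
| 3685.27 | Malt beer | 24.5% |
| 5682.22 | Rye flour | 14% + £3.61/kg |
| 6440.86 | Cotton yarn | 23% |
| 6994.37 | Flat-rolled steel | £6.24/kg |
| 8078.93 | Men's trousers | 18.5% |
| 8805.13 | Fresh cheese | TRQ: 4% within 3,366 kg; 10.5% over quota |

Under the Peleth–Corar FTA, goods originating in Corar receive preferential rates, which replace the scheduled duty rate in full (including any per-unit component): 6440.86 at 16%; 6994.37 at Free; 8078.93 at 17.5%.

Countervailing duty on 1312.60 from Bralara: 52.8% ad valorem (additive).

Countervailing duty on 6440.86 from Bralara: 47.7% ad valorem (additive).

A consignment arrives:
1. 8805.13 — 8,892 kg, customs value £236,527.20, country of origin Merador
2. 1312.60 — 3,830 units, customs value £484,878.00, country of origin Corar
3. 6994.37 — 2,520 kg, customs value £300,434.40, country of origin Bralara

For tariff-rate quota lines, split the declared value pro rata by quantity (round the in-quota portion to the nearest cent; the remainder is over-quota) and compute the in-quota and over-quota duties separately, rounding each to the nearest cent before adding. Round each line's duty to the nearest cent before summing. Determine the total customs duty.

£109,080.64

Line 1 (8805.13, Merador, 8,892 kg, £236,527.20):
Code 8805.13 is under a tariff-rate quota (threshold 3,366 kg). In-quota: 3,366 kg at 4%; over-quota: 5,526 kg at 10.5%.
Pro-rata value split: in-quota = £236,527.20 × 3,366/8,892 = £89,535.60; over-quota = £236,527.20 − £89,535.60 = £146,991.60.
In-quota duty = £89,535.60 × 4% = £3,581.42. Over-quota duty = £146,991.60 × 10.5% = £15,434.12.
Line duty = £3,581.42 + £15,434.12 = £19,015.54.
Line 2 (1312.60, Corar, 3,830 units, £484,878.00):
Base rate for 1312.60 is 15% + £0.42/unit.
Origin Corar is the FTA partner but 1312.60 is not on the preference list; base rate stands.
The additional-duty order on 1312.60 targets Bralara, not Corar; it does not apply.
Duty = £484,878.00 × 15% + 3,830 × £0.42 = £74,340.30.
Line 3 (6994.37, Bralara, 2,520 kg, £300,434.40):
Base rate for 6994.37 is £6.24/kg.
6994.37 has an FTA preferential rate, but origin Bralara is not Corar; base rate stands.
Duty = 2,520 × £6.24 = £15,724.80.
Total = £19,015.54 + £74,340.30 + £15,724.80 = £109,080.64.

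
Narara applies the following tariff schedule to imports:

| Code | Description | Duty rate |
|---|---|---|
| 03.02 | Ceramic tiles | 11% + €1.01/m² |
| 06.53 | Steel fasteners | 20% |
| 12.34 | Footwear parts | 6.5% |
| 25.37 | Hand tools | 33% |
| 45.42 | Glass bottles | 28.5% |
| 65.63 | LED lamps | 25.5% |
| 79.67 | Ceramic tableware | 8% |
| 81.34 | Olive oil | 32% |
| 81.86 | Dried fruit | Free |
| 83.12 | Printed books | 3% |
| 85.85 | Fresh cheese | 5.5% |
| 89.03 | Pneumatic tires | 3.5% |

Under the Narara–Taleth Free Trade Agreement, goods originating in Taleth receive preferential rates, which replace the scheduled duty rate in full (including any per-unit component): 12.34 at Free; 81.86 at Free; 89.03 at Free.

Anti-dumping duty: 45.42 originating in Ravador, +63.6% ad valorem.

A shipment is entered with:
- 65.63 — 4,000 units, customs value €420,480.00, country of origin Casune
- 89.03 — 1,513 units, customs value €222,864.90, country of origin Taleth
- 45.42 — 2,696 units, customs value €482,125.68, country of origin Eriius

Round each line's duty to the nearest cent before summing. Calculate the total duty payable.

€244,628.22

Line 1 (65.63, Casune, 4,000 units, €420,480.00):
Base rate for 65.63 is 25.5%.
Duty = €420,480.00 × 25.5% = €107,222.40.
Line 2 (89.03, Taleth, 1,513 units, €222,864.90):
Base rate for 89.03 is 3.5%.
Origin Taleth qualifies under the Narara–Taleth agreement and 89.03 is covered: preferential rate Free applies instead.
Duty = €222,864.90 × 0% = €0.00.
Line 3 (45.42, Eriius, 2,696 units, €482,125.68):
Base rate for 45.42 is 28.5%.
The additional-duty order on 45.42 targets Ravador, not Eriius; it does not apply.
Duty = €482,125.68 × 28.5% = €137,405.82.
Total = €107,222.40 + €0.00 + €137,405.82 = €244,628.22.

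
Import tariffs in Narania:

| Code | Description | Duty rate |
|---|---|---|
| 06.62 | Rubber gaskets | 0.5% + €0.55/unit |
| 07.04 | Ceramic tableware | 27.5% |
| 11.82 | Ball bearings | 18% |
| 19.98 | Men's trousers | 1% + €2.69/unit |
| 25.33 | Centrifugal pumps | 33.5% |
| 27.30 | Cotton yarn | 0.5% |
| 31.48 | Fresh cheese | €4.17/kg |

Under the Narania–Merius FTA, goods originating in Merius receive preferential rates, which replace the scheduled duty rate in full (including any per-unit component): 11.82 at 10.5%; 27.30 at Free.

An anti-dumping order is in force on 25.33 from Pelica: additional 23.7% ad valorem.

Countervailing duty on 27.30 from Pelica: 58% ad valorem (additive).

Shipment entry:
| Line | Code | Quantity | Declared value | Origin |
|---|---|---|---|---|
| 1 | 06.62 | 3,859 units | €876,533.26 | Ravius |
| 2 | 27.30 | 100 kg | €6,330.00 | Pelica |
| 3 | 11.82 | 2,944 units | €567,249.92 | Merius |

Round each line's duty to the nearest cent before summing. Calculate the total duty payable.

Line 1 (06.62, Ravius, 3,859 units, €876,533.26):
Base rate for 06.62 is 0.5% + €0.55/unit.
Duty = €876,533.26 × 0.5% + 3,859 × €0.55 = €6,505.12.
Line 2 (27.30, Pelica, 100 kg, €6,330.00):
Base rate for 27.30 is 0.5%.
27.30 has an FTA preferential rate, but origin Pelica is not Merius; base rate stands.
Additional duty on 27.30 from Pelica: +58%. Applied ad valorem rate: 0.5% + 58% = 58.5%.
Duty = €6,330.00 × 58.5% = €3,703.05.
Line 3 (11.82, Merius, 2,944 units, €567,249.92):
Base rate for 11.82 is 18%.
Origin Merius qualifies under the Narania–Merius agreement and 11.82 is covered: preferential rate 10.5% applies instead.
Duty = €567,249.92 × 10.5% = €59,561.24.
Total = €6,505.12 + €3,703.05 + €59,561.24 = €69,769.41.

€69,769.41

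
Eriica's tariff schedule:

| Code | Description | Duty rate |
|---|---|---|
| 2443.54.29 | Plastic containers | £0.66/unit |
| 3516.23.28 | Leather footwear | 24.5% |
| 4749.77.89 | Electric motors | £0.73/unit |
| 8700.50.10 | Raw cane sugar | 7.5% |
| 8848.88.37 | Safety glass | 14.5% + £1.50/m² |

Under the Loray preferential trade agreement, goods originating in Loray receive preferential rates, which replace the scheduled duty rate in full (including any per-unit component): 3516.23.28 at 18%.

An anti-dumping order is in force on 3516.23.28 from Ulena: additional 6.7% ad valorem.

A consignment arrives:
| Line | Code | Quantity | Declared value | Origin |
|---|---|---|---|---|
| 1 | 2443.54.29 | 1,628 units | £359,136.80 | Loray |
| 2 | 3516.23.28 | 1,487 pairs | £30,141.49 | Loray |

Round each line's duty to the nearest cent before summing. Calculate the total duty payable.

Line 1 (2443.54.29, Loray, 1,628 units, £359,136.80):
Base rate for 2443.54.29 is £0.66/unit.
Origin Loray is the FTA partner but 2443.54.29 is not on the preference list; base rate stands.
Duty = 1,628 × £0.66 = £1,074.48.
Line 2 (3516.23.28, Loray, 1,487 pairs, £30,141.49):
Base rate for 3516.23.28 is 24.5%.
Origin Loray qualifies under the Eriica–Loray agreement and 3516.23.28 is covered: preferential rate 18% applies instead.
The additional-duty order on 3516.23.28 targets Ulena, not Loray; it does not apply.
Duty = £30,141.49 × 18% = £5,425.47.
Total = £1,074.48 + £5,425.47 = £6,499.95.

£6,499.95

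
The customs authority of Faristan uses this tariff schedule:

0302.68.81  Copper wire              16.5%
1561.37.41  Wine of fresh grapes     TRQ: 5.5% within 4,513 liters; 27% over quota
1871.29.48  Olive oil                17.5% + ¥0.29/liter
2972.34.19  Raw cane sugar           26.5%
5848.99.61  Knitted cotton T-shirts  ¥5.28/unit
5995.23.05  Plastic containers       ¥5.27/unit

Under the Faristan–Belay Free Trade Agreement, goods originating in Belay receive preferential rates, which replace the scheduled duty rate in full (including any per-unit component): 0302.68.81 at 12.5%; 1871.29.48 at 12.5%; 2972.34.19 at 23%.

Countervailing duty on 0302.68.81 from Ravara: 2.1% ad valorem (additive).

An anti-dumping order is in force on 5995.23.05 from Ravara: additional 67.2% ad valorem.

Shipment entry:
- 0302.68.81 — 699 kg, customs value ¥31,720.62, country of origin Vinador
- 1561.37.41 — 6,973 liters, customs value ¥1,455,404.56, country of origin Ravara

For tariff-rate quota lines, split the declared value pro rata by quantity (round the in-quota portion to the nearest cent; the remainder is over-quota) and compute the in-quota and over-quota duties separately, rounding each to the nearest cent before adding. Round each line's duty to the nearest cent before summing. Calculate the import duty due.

¥195,673.15

Line 1 (0302.68.81, Vinador, 699 kg, ¥31,720.62):
Base rate for 0302.68.81 is 16.5%.
0302.68.81 has an FTA preferential rate, but origin Vinador is not Belay; base rate stands.
The additional-duty order on 0302.68.81 targets Ravara, not Vinador; it does not apply.
Duty = ¥31,720.62 × 16.5% = ¥5,233.90.
Line 2 (1561.37.41, Ravara, 6,973 liters, ¥1,455,404.56):
Code 1561.37.41 is under a tariff-rate quota (threshold 4,513 liters). In-quota: 4,513 liters at 5.5%; over-quota: 2,460 liters at 27%.
Pro-rata value split: in-quota = ¥1,455,404.56 × 4,513/6,973 = ¥941,953.36; over-quota = ¥1,455,404.56 − ¥941,953.36 = ¥513,451.20.
In-quota duty = ¥941,953.36 × 5.5% = ¥51,807.43. Over-quota duty = ¥513,451.20 × 27% = ¥138,631.82.
Line duty = ¥51,807.43 + ¥138,631.82 = ¥190,439.25.
Total = ¥5,233.90 + ¥190,439.25 = ¥195,673.15.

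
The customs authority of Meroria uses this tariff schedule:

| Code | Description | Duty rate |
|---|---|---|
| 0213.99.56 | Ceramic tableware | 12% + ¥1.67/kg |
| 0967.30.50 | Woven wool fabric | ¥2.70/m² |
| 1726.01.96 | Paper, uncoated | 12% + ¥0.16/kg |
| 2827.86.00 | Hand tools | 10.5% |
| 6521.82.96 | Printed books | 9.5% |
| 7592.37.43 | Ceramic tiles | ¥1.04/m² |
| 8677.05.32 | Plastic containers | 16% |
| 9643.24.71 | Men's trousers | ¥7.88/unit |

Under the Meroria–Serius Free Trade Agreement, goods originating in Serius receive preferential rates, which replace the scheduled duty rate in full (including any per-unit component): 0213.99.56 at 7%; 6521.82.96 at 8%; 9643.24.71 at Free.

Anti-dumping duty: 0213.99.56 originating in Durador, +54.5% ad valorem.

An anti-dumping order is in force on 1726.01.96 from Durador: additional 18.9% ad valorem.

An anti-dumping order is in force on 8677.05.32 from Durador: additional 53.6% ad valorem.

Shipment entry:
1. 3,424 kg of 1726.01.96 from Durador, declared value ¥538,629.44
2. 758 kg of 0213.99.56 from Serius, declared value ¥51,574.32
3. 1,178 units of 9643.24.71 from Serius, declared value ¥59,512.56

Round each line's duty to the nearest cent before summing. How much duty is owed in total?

Line 1 (1726.01.96, Durador, 3,424 kg, ¥538,629.44):
Base rate for 1726.01.96 is 12% + ¥0.16/kg.
Additional duty on 1726.01.96 from Durador: +18.9%. Applied ad valorem rate: 12% + 18.9% = 30.9%.
Duty = ¥538,629.44 × 30.9% + 3,424 × ¥0.16 = ¥166,984.34.
Line 2 (0213.99.56, Serius, 758 kg, ¥51,574.32):
Base rate for 0213.99.56 is 12% + ¥1.67/kg.
Origin Serius qualifies under the Meroria–Serius agreement and 0213.99.56 is covered: preferential rate 7% applies instead.
The additional-duty order on 0213.99.56 targets Durador, not Serius; it does not apply.
Duty = ¥51,574.32 × 7% = ¥3,610.20.
Line 3 (9643.24.71, Serius, 1,178 units, ¥59,512.56):
Base rate for 9643.24.71 is ¥7.88/unit.
Origin Serius qualifies under the Meroria–Serius agreement and 9643.24.71 is covered: preferential rate Free applies instead.
Duty = ¥59,512.56 × 0% = ¥0.00.
Total = ¥166,984.34 + ¥3,610.20 + ¥0.00 = ¥170,594.54.

¥170,594.54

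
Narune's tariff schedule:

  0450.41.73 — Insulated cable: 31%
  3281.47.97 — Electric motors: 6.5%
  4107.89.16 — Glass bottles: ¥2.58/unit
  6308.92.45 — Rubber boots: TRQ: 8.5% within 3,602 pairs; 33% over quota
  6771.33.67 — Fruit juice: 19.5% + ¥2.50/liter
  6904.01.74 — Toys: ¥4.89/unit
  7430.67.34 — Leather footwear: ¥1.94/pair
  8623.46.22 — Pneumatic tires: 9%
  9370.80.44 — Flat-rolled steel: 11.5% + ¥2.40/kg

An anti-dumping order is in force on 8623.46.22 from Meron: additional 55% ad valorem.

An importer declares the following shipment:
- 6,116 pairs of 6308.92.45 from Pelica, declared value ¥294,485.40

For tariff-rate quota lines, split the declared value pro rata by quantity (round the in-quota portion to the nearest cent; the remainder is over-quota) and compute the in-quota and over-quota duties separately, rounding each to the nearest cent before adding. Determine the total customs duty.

¥54,688.29

Line 1 (6308.92.45, Pelica, 6,116 pairs, ¥294,485.40):
Code 6308.92.45 is under a tariff-rate quota (threshold 3,602 pairs). In-quota: 3,602 pairs at 8.5%; over-quota: 2,514 pairs at 33%.
Pro-rata value split: in-quota = ¥294,485.40 × 3,602/6,116 = ¥173,436.30; over-quota = ¥294,485.40 − ¥173,436.30 = ¥121,049.10.
In-quota duty = ¥173,436.30 × 8.5% = ¥14,742.09. Over-quota duty = ¥121,049.10 × 33% = ¥39,946.20.
Line duty = ¥14,742.09 + ¥39,946.20 = ¥54,688.29.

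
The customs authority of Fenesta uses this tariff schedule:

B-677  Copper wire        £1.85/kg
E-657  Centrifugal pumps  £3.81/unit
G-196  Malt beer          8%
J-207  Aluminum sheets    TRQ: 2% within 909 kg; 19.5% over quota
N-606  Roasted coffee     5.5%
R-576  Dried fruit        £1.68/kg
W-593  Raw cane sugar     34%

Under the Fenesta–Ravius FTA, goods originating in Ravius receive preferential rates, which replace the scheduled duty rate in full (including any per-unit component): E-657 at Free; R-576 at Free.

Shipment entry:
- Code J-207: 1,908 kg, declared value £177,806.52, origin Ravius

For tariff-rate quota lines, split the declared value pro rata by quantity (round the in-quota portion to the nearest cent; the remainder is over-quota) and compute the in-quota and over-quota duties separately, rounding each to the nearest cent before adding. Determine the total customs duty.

£19,848.07

Line 1 (J-207, Ravius, 1,908 kg, £177,806.52):
Code J-207 is under a tariff-rate quota (threshold 909 kg). In-quota: 909 kg at 2%; over-quota: 999 kg at 19.5%.
Pro-rata value split: in-quota = £177,806.52 × 909/1,908 = £84,709.71; over-quota = £177,806.52 − £84,709.71 = £93,096.81.
In-quota duty = £84,709.71 × 2% = £1,694.19. Over-quota duty = £93,096.81 × 19.5% = £18,153.88.
Line duty = £1,694.19 + £18,153.88 = £19,848.07.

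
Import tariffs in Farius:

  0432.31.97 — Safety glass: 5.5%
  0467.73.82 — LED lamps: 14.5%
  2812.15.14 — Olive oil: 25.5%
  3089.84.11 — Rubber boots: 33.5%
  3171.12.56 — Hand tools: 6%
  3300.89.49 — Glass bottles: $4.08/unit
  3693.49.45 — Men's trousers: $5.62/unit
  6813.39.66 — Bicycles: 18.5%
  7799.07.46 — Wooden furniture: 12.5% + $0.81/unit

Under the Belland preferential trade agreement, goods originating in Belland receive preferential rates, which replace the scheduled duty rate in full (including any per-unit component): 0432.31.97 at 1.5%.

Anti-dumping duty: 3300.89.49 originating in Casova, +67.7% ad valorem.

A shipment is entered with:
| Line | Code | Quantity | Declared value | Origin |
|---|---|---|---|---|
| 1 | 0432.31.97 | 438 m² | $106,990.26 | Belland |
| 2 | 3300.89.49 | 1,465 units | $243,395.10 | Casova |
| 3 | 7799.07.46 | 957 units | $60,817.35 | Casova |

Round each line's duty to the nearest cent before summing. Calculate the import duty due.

$180,737.87

Line 1 (0432.31.97, Belland, 438 m², $106,990.26):
Base rate for 0432.31.97 is 5.5%.
Origin Belland qualifies under the Farius–Belland agreement and 0432.31.97 is covered: preferential rate 1.5% applies instead.
Duty = $106,990.26 × 1.5% = $1,604.85.
Line 2 (3300.89.49, Casova, 1,465 units, $243,395.10):
Base rate for 3300.89.49 is $4.08/unit.
Additional duty on 3300.89.49 from Casova: +67.7% ad valorem. Applied ad valorem rate = 67.7%.
Duty = $243,395.10 × 67.7% + 1,465 × $4.08 = $170,755.68.
Line 3 (7799.07.46, Casova, 957 units, $60,817.35):
Base rate for 7799.07.46 is 12.5% + $0.81/unit.
Duty = $60,817.35 × 12.5% + 957 × $0.81 = $8,377.34.
Total = $1,604.85 + $170,755.68 + $8,377.34 = $180,737.87.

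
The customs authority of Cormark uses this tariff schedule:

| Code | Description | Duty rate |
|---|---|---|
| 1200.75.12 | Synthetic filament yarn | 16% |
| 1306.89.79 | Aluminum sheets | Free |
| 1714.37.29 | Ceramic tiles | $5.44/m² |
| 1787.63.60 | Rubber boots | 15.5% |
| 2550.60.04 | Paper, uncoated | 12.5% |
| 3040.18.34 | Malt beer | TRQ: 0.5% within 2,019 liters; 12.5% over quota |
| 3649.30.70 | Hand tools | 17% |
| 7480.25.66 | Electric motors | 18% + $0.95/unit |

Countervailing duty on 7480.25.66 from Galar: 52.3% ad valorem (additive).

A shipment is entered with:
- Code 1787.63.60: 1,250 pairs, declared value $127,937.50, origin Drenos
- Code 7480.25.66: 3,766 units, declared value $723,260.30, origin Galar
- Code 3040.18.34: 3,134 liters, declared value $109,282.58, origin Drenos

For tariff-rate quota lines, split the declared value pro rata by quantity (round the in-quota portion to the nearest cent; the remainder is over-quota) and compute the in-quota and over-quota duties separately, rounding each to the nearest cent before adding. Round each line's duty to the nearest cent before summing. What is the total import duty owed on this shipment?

Line 1 (1787.63.60, Drenos, 1,250 pairs, $127,937.50):
Base rate for 1787.63.60 is 15.5%.
Duty = $127,937.50 × 15.5% = $19,830.31.
Line 2 (7480.25.66, Galar, 3,766 units, $723,260.30):
Base rate for 7480.25.66 is 18% + $0.95/unit.
Additional duty on 7480.25.66 from Galar: +52.3%. Applied ad valorem rate: 18% + 52.3% = 70.3%.
Duty = $723,260.30 × 70.3% + 3,766 × $0.95 = $512,029.69.
Line 3 (3040.18.34, Drenos, 3,134 liters, $109,282.58):
Code 3040.18.34 is under a tariff-rate quota (threshold 2,019 liters). In-quota: 2,019 liters at 0.5%; over-quota: 1,115 liters at 12.5%.
Pro-rata value split: in-quota = $109,282.58 × 2,019/3,134 = $70,402.53; over-quota = $109,282.58 − $70,402.53 = $38,880.05.
In-quota duty = $70,402.53 × 0.5% = $352.01. Over-quota duty = $38,880.05 × 12.5% = $4,860.01.
Line duty = $352.01 + $4,860.01 = $5,212.02.
Total = $19,830.31 + $512,029.69 + $5,212.02 = $537,072.02.

$537,072.02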